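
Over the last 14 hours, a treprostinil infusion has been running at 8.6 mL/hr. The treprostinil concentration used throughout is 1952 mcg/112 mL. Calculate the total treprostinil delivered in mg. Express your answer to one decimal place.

Concentration = 1952 mcg ÷ 112 mL = 17.42857 mcg/mL = 17428.57 ng/mL
Drug rate = 8.6 mL/hr × 17428.57 ng/mL = 149885.7 ng/hr
Total = 149885.7 ng/hr × 14 hr = 2098400 ng = 2.0984 mg

2.1 mg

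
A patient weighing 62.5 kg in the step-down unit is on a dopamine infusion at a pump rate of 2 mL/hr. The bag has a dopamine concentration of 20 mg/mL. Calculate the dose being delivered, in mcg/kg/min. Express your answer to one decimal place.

Concentration = 20 mg/mL = 20000 mcg/mL
Drug rate = 2 mL/hr × 20000 mcg/mL = 40000 mcg/hr
40000 mcg/hr ÷ 60 min/hr = 666.6667 mcg/min
666.6667 mcg/min ÷ 62.5 kg = 10.66667 mcg/kg/min

10.7 mcg/kg/min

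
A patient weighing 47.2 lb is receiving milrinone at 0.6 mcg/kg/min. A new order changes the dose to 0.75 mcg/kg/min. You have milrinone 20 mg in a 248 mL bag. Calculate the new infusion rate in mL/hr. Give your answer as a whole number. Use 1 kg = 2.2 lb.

12 mL/hr

Weight = 47.2 lb ÷ 2.2 lb/kg = 21.45455 kg
Dose = 0.75 mcg/kg/min × 21.45455 kg = 16.09091 mcg/min
16.09091 mcg/min × 60 min/hr = 965.4545 mcg/hr
Concentration = 20 mg ÷ 248 mL = 0.08064516 mg/mL = 80.64516 mcg/mL
Rate = 965.4545 mcg/hr ÷ 80.64516 mcg/mL = 11.97164 mL/hr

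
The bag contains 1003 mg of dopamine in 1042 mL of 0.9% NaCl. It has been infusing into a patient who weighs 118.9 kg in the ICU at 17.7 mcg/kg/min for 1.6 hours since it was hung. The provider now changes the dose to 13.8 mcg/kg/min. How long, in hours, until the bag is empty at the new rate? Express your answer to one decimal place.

8.1 hours

Initial rate:
Dose = 17.7 mcg/kg/min × 118.9 kg = 2104.53 mcg/min
2104.53 mcg/min × 60 min/hr = 126271.8 mcg/hr
Concentration = 1003 mg ÷ 1042 mL = 0.962572 mg/mL = 962.572 mcg/mL
Rate = 126271.8 mcg/hr ÷ 962.572 mcg/mL = 131.1817 mL/hr
Volume infused so far = 131.1817 mL/hr × 1.6 hr = 209.8907 mL
Volume remaining = 1042 − 209.8907 = 832.1093 mL
New rate:
Dose = 13.8 mcg/kg/min × 118.9 kg = 1640.82 mcg/min
1640.82 mcg/min × 60 min/hr = 98449.2 mcg/hr
Rate = 98449.2 mcg/hr ÷ 962.572 mcg/mL = 102.2772 mL/hr
Time remaining = 832.1093 mL ÷ 102.2772 mL/hr = 8.135822 hr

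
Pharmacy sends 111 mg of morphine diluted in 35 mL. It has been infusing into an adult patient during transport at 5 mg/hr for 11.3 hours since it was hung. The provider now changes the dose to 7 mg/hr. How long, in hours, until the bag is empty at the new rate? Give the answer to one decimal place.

7.8 hours

Initial rate:
Concentration = 111 mg ÷ 35 mL = 3.171429 mg/mL
Rate = 5 mg/hr ÷ 3.171429 mg/mL = 1.576577 mL/hr
Volume infused so far = 1.576577 mL/hr × 11.3 hr = 17.81532 mL
Volume remaining = 35 − 17.81532 = 17.18468 mL
New rate:
Rate = 7 mg/hr ÷ 3.171429 mg/mL = 2.207207 mL/hr
Time remaining = 17.18468 mL ÷ 2.207207 mL/hr = 7.785714 hr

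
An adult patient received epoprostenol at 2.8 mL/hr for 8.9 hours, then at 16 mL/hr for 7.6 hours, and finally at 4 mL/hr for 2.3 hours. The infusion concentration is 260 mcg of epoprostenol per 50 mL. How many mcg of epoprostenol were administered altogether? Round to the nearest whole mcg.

810 mcg

Concentration = 260 mcg ÷ 50 mL = 5.2 mcg/mL
Stage 1: 2.8 mL/hr × 8.9 hr = 24.92 mL → 24.92 mL × 5.2 mcg/mL = 129.584 mcg
Stage 2: 16 mL/hr × 7.6 hr = 121.6 mL → 121.6 mL × 5.2 mcg/mL = 632.32 mcg
Stage 3: 4 mL/hr × 2.3 hr = 9.2 mL → 9.2 mL × 5.2 mcg/mL = 47.84 mcg
Total = 129.584 + 632.32 + 47.84 = 809.744 mcg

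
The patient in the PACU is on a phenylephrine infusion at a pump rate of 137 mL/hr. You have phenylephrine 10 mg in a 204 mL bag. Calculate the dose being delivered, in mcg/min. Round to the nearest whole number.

Concentration = 10 mg ÷ 204 mL = 0.04901961 mg/mL = 49.01961 mcg/mL
Drug rate = 137 mL/hr × 49.01961 mcg/mL = 6715.686 mcg/hr
6715.686 mcg/hr ÷ 60 min/hr = 111.9281 mcg/min

112 mcg/min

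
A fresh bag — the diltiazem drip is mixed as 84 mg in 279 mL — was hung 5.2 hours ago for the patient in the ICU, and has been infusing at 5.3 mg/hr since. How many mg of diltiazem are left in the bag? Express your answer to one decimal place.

56.4 mg

Concentration = 84 mg ÷ 279 mL = 0.3010753 mg/mL
Rate = 5.3 mg/hr ÷ 0.3010753 mg/mL = 17.60357 mL/hr
Volume infused = 17.60357 mL/hr × 5.2 hr = 91.53857 mL
Volume remaining = 279 − 91.53857 = 187.4614 mL
Drug remaining = 187.4614 mL × 0.3010753 mg/mL = 56.44 mg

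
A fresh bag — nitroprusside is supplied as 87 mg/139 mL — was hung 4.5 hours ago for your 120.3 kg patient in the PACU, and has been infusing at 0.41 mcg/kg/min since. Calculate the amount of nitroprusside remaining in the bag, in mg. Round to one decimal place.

Dose = 0.41 mcg/kg/min × 120.3 kg = 49.323 mcg/min
49.323 mcg/min × 60 min/hr = 2959.38 mcg/hr
Concentration = 87 mg ÷ 139 mL = 0.6258993 mg/mL = 625.8993 mcg/mL
Rate = 2959.38 mcg/hr ÷ 625.8993 mcg/mL = 4.728205 mL/hr
Volume infused = 4.728205 mL/hr × 4.5 hr = 21.27692 mL
Volume remaining = 139 − 21.27692 = 117.7231 mL
Drug remaining = 117.7231 mL × 625.8993 mcg/mL = 73682.79 mcg = 73.68279 mg

73.7 mg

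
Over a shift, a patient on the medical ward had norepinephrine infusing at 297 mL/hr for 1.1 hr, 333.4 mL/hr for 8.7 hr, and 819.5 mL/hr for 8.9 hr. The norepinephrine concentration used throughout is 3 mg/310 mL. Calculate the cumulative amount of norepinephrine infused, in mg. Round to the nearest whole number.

Concentration = 3 mg ÷ 310 mL = 0.009677419 mg/mL
Stage 1: 297 mL/hr × 1.1 hr = 326.7 mL → 326.7 mL × 0.009677419 mg/mL = 3.161613 mg
Stage 2: 333.4 mL/hr × 8.7 hr = 2900.58 mL → 2900.58 mL × 0.009677419 mg/mL = 28.07013 mg
Stage 3: 819.5 mL/hr × 8.9 hr = 7293.55 mL → 7293.55 mL × 0.009677419 mg/mL = 70.58274 mg
Total = 3.161613 + 28.07013 + 70.58274 = 101.8145 mg

102 mg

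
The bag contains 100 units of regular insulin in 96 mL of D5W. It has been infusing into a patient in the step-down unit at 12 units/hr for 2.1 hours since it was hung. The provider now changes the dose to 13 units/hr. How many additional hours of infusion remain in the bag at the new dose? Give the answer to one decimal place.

5.8 hours

Initial rate:
Concentration = 100 units ÷ 96 mL = 1.041667 units/mL
Rate = 12 units/hr ÷ 1.041667 units/mL = 11.52 mL/hr
Volume infused so far = 11.52 mL/hr × 2.1 hr = 24.192 mL
Volume remaining = 96 − 24.192 = 71.808 mL
New rate:
Rate = 13 units/hr ÷ 1.041667 units/mL = 12.48 mL/hr
Time remaining = 71.808 mL ÷ 12.48 mL/hr = 5.753846 hr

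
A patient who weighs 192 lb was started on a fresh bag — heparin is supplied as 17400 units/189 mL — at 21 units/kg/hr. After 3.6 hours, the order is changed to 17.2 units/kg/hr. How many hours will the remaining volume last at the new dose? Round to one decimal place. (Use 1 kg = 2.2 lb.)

7.2 hours

Initial rate:
Weight = 192 lb ÷ 2.2 lb/kg = 87.27273 kg
Dose = 21 units/kg/hr × 87.27273 kg = 1832.727 units/hr
Concentration = 17400 units ÷ 189 mL = 92.06349 units/mL
Rate = 1832.727 units/hr ÷ 92.06349 units/mL = 19.90721 mL/hr
Volume infused so far = 19.90721 mL/hr × 3.6 hr = 71.66596 mL
Volume remaining = 189 − 71.66596 = 117.334 mL
New rate:
Dose = 17.2 units/kg/hr × 87.27273 kg = 1501.091 units/hr
Rate = 1501.091 units/hr ÷ 92.06349 units/mL = 16.30495 mL/hr
Time remaining = 117.334 mL ÷ 16.30495 mL/hr = 7.196221 hr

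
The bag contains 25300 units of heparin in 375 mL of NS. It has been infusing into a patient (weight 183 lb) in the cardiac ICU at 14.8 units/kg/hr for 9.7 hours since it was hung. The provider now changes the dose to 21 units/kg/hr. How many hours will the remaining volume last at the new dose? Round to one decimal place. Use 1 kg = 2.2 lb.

7.6 hours

Initial rate:
Weight = 183 lb ÷ 2.2 lb/kg = 83.18182 kg
Dose = 14.8 units/kg/hr × 83.18182 kg = 1231.091 units/hr
Concentration = 25300 units ÷ 375 mL = 67.46667 units/mL
Rate = 1231.091 units/hr ÷ 67.46667 units/mL = 18.24739 mL/hr
Volume infused so far = 18.24739 mL/hr × 9.7 hr = 176.9997 mL
Volume remaining = 375 − 176.9997 = 198.0003 mL
New rate:
Dose = 21 units/kg/hr × 83.18182 kg = 1746.818 units/hr
Rate = 1746.818 units/hr ÷ 67.46667 units/mL = 25.89157 mL/hr
Time remaining = 198.0003 mL ÷ 25.89157 mL/hr = 7.647286 hr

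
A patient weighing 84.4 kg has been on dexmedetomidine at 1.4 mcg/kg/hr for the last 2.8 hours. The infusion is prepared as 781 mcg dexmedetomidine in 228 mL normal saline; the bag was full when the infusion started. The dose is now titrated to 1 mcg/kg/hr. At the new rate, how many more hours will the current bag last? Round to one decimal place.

Initial rate:
Dose = 1.4 mcg/kg/hr × 84.4 kg = 118.16 mcg/hr
Concentration = 781 mcg ÷ 228 mL = 3.425439 mcg/mL
Rate = 118.16 mcg/hr ÷ 3.425439 mcg/mL = 34.49485 mL/hr
Volume infused so far = 34.49485 mL/hr × 2.8 hr = 96.58559 mL
Volume remaining = 228 − 96.58559 = 131.4144 mL
New rate:
Dose = 1 mcg/kg/hr × 84.4 kg = 84.4 mcg/hr
Rate = 84.4 mcg/hr ÷ 3.425439 mcg/mL = 24.63918 mL/hr
Time remaining = 131.4144 mL ÷ 24.63918 mL/hr = 5.333555 hr

5.3 hours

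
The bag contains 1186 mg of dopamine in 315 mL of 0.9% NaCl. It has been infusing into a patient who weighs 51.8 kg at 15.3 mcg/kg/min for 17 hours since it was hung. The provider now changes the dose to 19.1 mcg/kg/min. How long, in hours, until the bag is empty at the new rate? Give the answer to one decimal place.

Initial rate:
Dose = 15.3 mcg/kg/min × 51.8 kg = 792.54 mcg/min
792.54 mcg/min × 60 min/hr = 47552.4 mcg/hr
Concentration = 1186 mg ÷ 315 mL = 3.765079 mg/mL = 3765.079 mcg/mL
Rate = 47552.4 mcg/hr ÷ 3765.079 mcg/mL = 12.62985 mL/hr
Volume infused so far = 12.62985 mL/hr × 17 hr = 214.7075 mL
Volume remaining = 315 − 214.7075 = 100.2925 mL
New rate:
Dose = 19.1 mcg/kg/min × 51.8 kg = 989.38 mcg/min
989.38 mcg/min × 60 min/hr = 59362.8 mcg/hr
Rate = 59362.8 mcg/hr ÷ 3765.079 mcg/mL = 15.76668 mL/hr
Time remaining = 100.2925 mL ÷ 15.76668 mL/hr = 6.361041 hr

6.4 hours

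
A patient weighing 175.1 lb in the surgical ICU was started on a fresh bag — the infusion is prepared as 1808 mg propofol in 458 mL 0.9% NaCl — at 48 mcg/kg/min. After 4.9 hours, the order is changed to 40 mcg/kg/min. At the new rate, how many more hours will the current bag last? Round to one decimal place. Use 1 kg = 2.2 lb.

Initial rate:
Weight = 175.1 lb ÷ 2.2 lb/kg = 79.59091 kg
Dose = 48 mcg/kg/min × 79.59091 kg = 3820.364 mcg/min
3820.364 mcg/min × 60 min/hr = 229221.8 mcg/hr
Concentration = 1808 mg ÷ 458 mL = 3.947598 mg/mL = 3947.598 mcg/mL
Rate = 229221.8 mcg/hr ÷ 3947.598 mcg/mL = 58.06615 mL/hr
Volume infused so far = 58.06615 mL/hr × 4.9 hr = 284.5241 mL
Volume remaining = 458 − 284.5241 = 173.4759 mL
New rate:
Dose = 40 mcg/kg/min × 79.59091 kg = 3183.636 mcg/min
3183.636 mcg/min × 60 min/hr = 191018.2 mcg/hr
Rate = 191018.2 mcg/hr ÷ 3947.598 mcg/mL = 48.38846 mL/hr
Time remaining = 173.4759 mL ÷ 48.38846 mL/hr = 3.585068 hr

3.6 hours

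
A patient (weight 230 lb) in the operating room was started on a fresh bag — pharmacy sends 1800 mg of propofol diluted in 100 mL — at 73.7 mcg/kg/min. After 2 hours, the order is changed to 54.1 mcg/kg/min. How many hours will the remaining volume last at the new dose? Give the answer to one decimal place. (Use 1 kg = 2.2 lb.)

2.6 hours

Initial rate:
Weight = 230 lb ÷ 2.2 lb/kg = 104.5455 kg
Dose = 73.7 mcg/kg/min × 104.5455 kg = 7705 mcg/min
7705 mcg/min × 60 min/hr = 462300 mcg/hr
Concentration = 1800 mg ÷ 100 mL = 18 mg/mL = 18000 mcg/mL
Rate = 462300 mcg/hr ÷ 18000 mcg/mL = 25.68333 mL/hr
Volume infused so far = 25.68333 mL/hr × 2 hr = 51.36667 mL
Volume remaining = 100 − 51.36667 = 48.63333 mL
New rate:
Dose = 54.1 mcg/kg/min × 104.5455 kg = 5655.909 mcg/min
5655.909 mcg/min × 60 min/hr = 339354.5 mcg/hr
Rate = 339354.5 mcg/hr ÷ 18000 mcg/mL = 18.85303 mL/hr
Time remaining = 48.63333 mL ÷ 18.85303 mL/hr = 2.579603 hr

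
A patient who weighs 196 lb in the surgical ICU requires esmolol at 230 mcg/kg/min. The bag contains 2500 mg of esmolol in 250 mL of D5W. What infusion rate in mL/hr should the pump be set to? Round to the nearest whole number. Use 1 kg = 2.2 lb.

Weight = 196 lb ÷ 2.2 lb/kg = 89.09091 kg
Dose = 230 mcg/kg/min × 89.09091 kg = 20490.91 mcg/min
20490.91 mcg/min × 60 min/hr = 1229455 mcg/hr
Concentration = 2500 mg ÷ 250 mL = 10 mg/mL = 10000 mcg/mL
Rate = 1229455 mcg/hr ÷ 10000 mcg/mL = 122.9455 mL/hr

123 mL/hr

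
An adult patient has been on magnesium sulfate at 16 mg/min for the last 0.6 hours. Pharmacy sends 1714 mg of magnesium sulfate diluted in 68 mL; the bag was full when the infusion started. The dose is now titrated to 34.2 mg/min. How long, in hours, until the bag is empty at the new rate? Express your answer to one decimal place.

0.6 hours

Initial rate:
16 mg/min × 60 min/hr = 960 mg/hr
Concentration = 1714 mg ÷ 68 mL = 25.20588 mg/mL
Rate = 960 mg/hr ÷ 25.20588 mg/mL = 38.08635 mL/hr
Volume infused so far = 38.08635 mL/hr × 0.6 hr = 22.85181 mL
Volume remaining = 68 − 22.85181 = 45.14819 mL
New rate:
34.2 mg/min × 60 min/hr = 2052 mg/hr
Rate = 2052 mg/hr ÷ 25.20588 mg/mL = 81.40957 mL/hr
Time remaining = 45.14819 mL ÷ 81.40957 mL/hr = 0.5545809 hr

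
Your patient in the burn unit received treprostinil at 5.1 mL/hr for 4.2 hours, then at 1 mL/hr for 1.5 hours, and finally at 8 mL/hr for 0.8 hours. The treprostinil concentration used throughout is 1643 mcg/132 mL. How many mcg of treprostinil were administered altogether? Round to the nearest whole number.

Concentration = 1643 mcg ÷ 132 mL = 12.44697 mcg/mL
Stage 1: 5.1 mL/hr × 4.2 hr = 21.42 mL → 21.42 mL × 12.44697 mcg/mL = 266.6141 mcg
Stage 2: 1 mL/hr × 1.5 hr = 1.5 mL → 1.5 mL × 12.44697 mcg/mL = 18.67045 mcg
Stage 3: 8 mL/hr × 0.8 hr = 6.4 mL → 6.4 mL × 12.44697 mcg/mL = 79.66061 mcg
Total = 266.6141 + 18.67045 + 79.66061 = 364.9452 mcg

365 mcg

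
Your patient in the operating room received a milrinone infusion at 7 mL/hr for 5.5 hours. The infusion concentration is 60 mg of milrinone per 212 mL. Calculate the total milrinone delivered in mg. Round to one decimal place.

Concentration = 60 mg ÷ 212 mL = 0.2830189 mg/mL = 283.0189 mcg/mL
Drug rate = 7 mL/hr × 283.0189 mcg/mL = 1981.132 mcg/hr
Total = 1981.132 mcg/hr × 5.5 hr = 10896.23 mcg = 10.89623 mg

10.9 mg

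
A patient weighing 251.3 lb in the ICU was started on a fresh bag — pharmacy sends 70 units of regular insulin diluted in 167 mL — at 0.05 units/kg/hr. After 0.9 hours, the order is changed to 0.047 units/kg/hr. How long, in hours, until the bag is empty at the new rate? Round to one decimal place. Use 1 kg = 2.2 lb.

Initial rate:
Weight = 251.3 lb ÷ 2.2 lb/kg = 114.2273 kg
Dose = 0.05 units/kg/hr × 114.2273 kg = 5.711364 units/hr
Concentration = 70 units ÷ 167 mL = 0.4191617 units/mL
Rate = 5.711364 units/hr ÷ 0.4191617 units/mL = 13.62568 mL/hr
Volume infused so far = 13.62568 mL/hr × 0.9 hr = 12.26311 mL
Volume remaining = 167 − 12.26311 = 154.7369 mL
New rate:
Dose = 0.047 units/kg/hr × 114.2273 kg = 5.368682 units/hr
Rate = 5.368682 units/hr ÷ 0.4191617 units/mL = 12.80814 mL/hr
Time remaining = 154.7369 mL ÷ 12.80814 mL/hr = 12.08114 hr

12.1 hours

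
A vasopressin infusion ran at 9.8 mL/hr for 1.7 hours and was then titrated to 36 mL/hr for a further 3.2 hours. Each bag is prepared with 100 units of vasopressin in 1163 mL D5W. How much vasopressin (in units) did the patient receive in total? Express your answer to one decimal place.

Concentration = 100 units ÷ 1163 mL = 0.08598452 units/mL
Stage 1: 9.8 mL/hr × 1.7 hr = 16.66 mL → 16.66 mL × 0.08598452 units/mL = 1.432502 units
Stage 2: 36 mL/hr × 3.2 hr = 115.2 mL → 115.2 mL × 0.08598452 units/mL = 9.905417 units
Total = 1.432502 + 9.905417 = 11.33792 units

11.3 units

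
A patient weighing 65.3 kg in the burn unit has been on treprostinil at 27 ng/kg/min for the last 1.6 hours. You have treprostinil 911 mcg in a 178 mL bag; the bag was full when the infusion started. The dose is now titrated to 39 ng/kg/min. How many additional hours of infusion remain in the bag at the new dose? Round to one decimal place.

Initial rate:
Dose = 27 ng/kg/min × 65.3 kg = 1763.1 ng/min
1763.1 ng/min × 60 min/hr = 105786 ng/hr
Concentration = 911 mcg ÷ 178 mL = 5.117978 mcg/mL = 5117.978 ng/mL
Rate = 105786 ng/hr ÷ 5117.978 ng/mL = 20.66949 mL/hr
Volume infused so far = 20.66949 mL/hr × 1.6 hr = 33.07119 mL
Volume remaining = 178 − 33.07119 = 144.9288 mL
New rate:
Dose = 39 ng/kg/min × 65.3 kg = 2546.7 ng/min
2546.7 ng/min × 60 min/hr = 152802 ng/hr
Rate = 152802 ng/hr ÷ 5117.978 ng/mL = 29.85593 mL/hr
Time remaining = 144.9288 mL ÷ 29.85593 mL/hr = 4.854272 hr

4.9 hours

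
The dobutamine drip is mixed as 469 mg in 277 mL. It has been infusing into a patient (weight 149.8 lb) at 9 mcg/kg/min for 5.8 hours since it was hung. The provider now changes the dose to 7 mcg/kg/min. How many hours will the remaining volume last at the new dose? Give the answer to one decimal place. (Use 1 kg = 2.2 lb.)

Initial rate:
Weight = 149.8 lb ÷ 2.2 lb/kg = 68.09091 kg
Dose = 9 mcg/kg/min × 68.09091 kg = 612.8182 mcg/min
612.8182 mcg/min × 60 min/hr = 36769.09 mcg/hr
Concentration = 469 mg ÷ 277 mL = 1.693141 mg/mL = 1693.141 mcg/mL
Rate = 36769.09 mcg/hr ÷ 1693.141 mcg/mL = 21.7165 mL/hr
Volume infused so far = 21.7165 mL/hr × 5.8 hr = 125.9557 mL
Volume remaining = 277 − 125.9557 = 151.0443 mL
New rate:
Dose = 7 mcg/kg/min × 68.09091 kg = 476.6364 mcg/min
476.6364 mcg/min × 60 min/hr = 28598.18 mcg/hr
Rate = 28598.18 mcg/hr ÷ 1693.141 mcg/mL = 16.89061 mL/hr
Time remaining = 151.0443 mL ÷ 16.89061 mL/hr = 8.942501 hr

8.9 hours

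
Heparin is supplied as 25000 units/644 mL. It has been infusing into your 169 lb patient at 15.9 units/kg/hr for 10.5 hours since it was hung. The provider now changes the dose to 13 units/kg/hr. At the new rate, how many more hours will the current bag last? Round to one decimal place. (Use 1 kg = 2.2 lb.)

Initial rate:
Weight = 169 lb ÷ 2.2 lb/kg = 76.81818 kg
Dose = 15.9 units/kg/hr × 76.81818 kg = 1221.409 units/hr
Concentration = 25000 units ÷ 644 mL = 38.81988 units/mL
Rate = 1221.409 units/hr ÷ 38.81988 units/mL = 31.4635 mL/hr
Volume infused so far = 31.4635 mL/hr × 10.5 hr = 330.3667 mL
Volume remaining = 644 − 330.3667 = 313.6333 mL
New rate:
Dose = 13 units/kg/hr × 76.81818 kg = 998.6364 units/hr
Rate = 998.6364 units/hr ÷ 38.81988 units/mL = 25.72487 mL/hr
Time remaining = 313.6333 mL ÷ 25.72487 mL/hr = 12.19183 hr

12.2 hours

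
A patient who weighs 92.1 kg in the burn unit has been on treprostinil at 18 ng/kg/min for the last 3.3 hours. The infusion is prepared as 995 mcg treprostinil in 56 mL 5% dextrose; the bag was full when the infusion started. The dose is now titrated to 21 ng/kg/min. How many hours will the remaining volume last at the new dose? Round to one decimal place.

Initial rate:
Dose = 18 ng/kg/min × 92.1 kg = 1657.8 ng/min
1657.8 ng/min × 60 min/hr = 99468 ng/hr
Concentration = 995 mcg ÷ 56 mL = 17.76786 mcg/mL = 17767.86 ng/mL
Rate = 99468 ng/hr ÷ 17767.86 ng/mL = 5.598199 mL/hr
Volume infused so far = 5.598199 mL/hr × 3.3 hr = 18.47406 mL
Volume remaining = 56 − 18.47406 = 37.52594 mL
New rate:
Dose = 21 ng/kg/min × 92.1 kg = 1934.1 ng/min
1934.1 ng/min × 60 min/hr = 116046 ng/hr
Rate = 116046 ng/hr ÷ 17767.86 ng/mL = 6.531232 mL/hr
Time remaining = 37.52594 mL ÷ 6.531232 mL/hr = 5.745615 hr

5.7 hours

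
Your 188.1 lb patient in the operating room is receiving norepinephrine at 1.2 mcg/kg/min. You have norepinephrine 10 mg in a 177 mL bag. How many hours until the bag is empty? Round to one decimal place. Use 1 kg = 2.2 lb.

1.6 hours

Weight = 188.1 lb ÷ 2.2 lb/kg = 85.5 kg
Dose = 1.2 mcg/kg/min × 85.5 kg = 102.6 mcg/min
102.6 mcg/min × 60 min/hr = 6156 mcg/hr
Concentration = 10 mg ÷ 177 mL = 0.05649718 mg/mL = 56.49718 mcg/mL
Rate = 6156 mcg/hr ÷ 56.49718 mcg/mL = 108.9612 mL/hr
Duration = 177 mL ÷ 108.9612 mL/hr = 1.624431 hr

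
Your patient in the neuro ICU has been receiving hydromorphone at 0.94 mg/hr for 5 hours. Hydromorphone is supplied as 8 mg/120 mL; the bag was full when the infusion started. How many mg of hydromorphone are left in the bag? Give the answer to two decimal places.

Concentration = 8 mg ÷ 120 mL = 0.06666667 mg/mL
Rate = 0.94 mg/hr ÷ 0.06666667 mg/mL = 14.1 mL/hr
Volume infused = 14.1 mL/hr × 5 hr = 70.5 mL
Volume remaining = 120 − 70.5 = 49.5 mL
Drug remaining = 49.5 mL × 0.06666667 mg/mL = 3.3 mg

3.30 mg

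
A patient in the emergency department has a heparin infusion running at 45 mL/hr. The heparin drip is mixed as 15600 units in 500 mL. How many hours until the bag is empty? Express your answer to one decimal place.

Duration = 500 mL ÷ 45 mL/hr = 11.11111 hr

11.1 hours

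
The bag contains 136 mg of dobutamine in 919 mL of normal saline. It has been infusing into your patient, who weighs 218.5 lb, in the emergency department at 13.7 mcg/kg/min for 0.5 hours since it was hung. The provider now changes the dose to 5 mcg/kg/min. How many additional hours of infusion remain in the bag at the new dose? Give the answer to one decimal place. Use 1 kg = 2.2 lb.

Initial rate:
Weight = 218.5 lb ÷ 2.2 lb/kg = 99.31818 kg
Dose = 13.7 mcg/kg/min × 99.31818 kg = 1360.659 mcg/min
1360.659 mcg/min × 60 min/hr = 81639.55 mcg/hr
Concentration = 136 mg ÷ 919 mL = 0.1479869 mg/mL = 147.9869 mcg/mL
Rate = 81639.55 mcg/hr ÷ 147.9869 mcg/mL = 551.6672 mL/hr
Volume infused so far = 551.6672 mL/hr × 0.5 hr = 275.8336 mL
Volume remaining = 919 − 275.8336 = 643.1664 mL
New rate:
Dose = 5 mcg/kg/min × 99.31818 kg = 496.5909 mcg/min
496.5909 mcg/min × 60 min/hr = 29795.45 mcg/hr
Rate = 29795.45 mcg/hr ÷ 147.9869 mcg/mL = 201.3384 mL/hr
Time remaining = 643.1664 mL ÷ 201.3384 mL/hr = 3.194455 hr

3.2 hours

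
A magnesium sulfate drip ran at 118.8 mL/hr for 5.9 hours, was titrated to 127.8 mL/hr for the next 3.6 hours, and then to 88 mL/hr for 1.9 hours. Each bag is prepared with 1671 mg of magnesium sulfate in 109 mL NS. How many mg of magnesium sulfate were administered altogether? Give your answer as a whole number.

Concentration = 1671 mg ÷ 109 mL = 15.33028 mg/mL
Stage 1: 118.8 mL/hr × 5.9 hr = 700.92 mL → 700.92 mL × 15.33028 mg/mL = 10745.3 mg
Stage 2: 127.8 mL/hr × 3.6 hr = 460.08 mL → 460.08 mL × 15.33028 mg/mL = 7053.153 mg
Stage 3: 88 mL/hr × 1.9 hr = 167.2 mL → 167.2 mL × 15.33028 mg/mL = 2563.222 mg
Total = 10745.3 + 7053.153 + 2563.222 = 20361.67 mg

20362 mg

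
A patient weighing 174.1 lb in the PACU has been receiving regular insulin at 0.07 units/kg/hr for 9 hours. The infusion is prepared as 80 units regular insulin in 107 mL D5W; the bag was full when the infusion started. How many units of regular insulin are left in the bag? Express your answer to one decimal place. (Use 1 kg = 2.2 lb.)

Weight = 174.1 lb ÷ 2.2 lb/kg = 79.13636 kg
Dose = 0.07 units/kg/hr × 79.13636 kg = 5.539545 units/hr
Concentration = 80 units ÷ 107 mL = 0.7476636 units/mL
Rate = 5.539545 units/hr ÷ 0.7476636 units/mL = 7.409142 mL/hr
Volume infused = 7.409142 mL/hr × 9 hr = 66.68228 mL
Volume remaining = 107 − 66.68228 = 40.31772 mL
Drug remaining = 40.31772 mL × 0.7476636 units/mL = 30.14409 units

30.1 units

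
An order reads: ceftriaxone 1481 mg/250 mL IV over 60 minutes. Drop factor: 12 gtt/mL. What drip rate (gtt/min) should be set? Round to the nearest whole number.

250 mL ÷ (60 min) = 4.166667 mL/min
4.166667 mL/min × 12 gtt/mL = 50 gtt/min

50 gtt/min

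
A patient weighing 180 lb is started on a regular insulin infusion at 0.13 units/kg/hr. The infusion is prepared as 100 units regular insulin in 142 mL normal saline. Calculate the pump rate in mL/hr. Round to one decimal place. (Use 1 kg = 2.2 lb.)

15.1 mL/hr

Weight = 180 lb ÷ 2.2 lb/kg = 81.81818 kg
Dose = 0.13 units/kg/hr × 81.81818 kg = 10.63636 units/hr
Concentration = 100 units ÷ 142 mL = 0.7042254 units/mL
Rate = 10.63636 units/hr ÷ 0.7042254 units/mL = 15.10364 mL/hr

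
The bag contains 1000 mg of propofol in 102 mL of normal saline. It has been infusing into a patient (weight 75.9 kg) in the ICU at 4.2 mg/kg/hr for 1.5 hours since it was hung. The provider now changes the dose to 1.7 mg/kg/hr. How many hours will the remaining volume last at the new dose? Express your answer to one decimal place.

Initial rate:
Dose = 4.2 mg/kg/hr × 75.9 kg = 318.78 mg/hr
Concentration = 1000 mg ÷ 102 mL = 9.803922 mg/mL
Rate = 318.78 mg/hr ÷ 9.803922 mg/mL = 32.51556 mL/hr
Volume infused so far = 32.51556 mL/hr × 1.5 hr = 48.77334 mL
Volume remaining = 102 − 48.77334 = 53.22666 mL
New rate:
Dose = 1.7 mg/kg/hr × 75.9 kg = 129.03 mg/hr
Rate = 129.03 mg/hr ÷ 9.803922 mg/mL = 13.16106 mL/hr
Time remaining = 53.22666 mL ÷ 13.16106 mL/hr = 4.044253 hr

4.0 hours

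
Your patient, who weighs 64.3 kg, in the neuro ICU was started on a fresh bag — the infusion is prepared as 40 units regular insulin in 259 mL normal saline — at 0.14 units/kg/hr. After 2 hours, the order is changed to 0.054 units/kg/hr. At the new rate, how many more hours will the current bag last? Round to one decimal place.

Initial rate:
Dose = 0.14 units/kg/hr × 64.3 kg = 9.002 units/hr
Concentration = 40 units ÷ 259 mL = 0.1544402 units/mL
Rate = 9.002 units/hr ÷ 0.1544402 units/mL = 58.28795 mL/hr
Volume infused so far = 58.28795 mL/hr × 2 hr = 116.5759 mL
Volume remaining = 259 − 116.5759 = 142.4241 mL
New rate:
Dose = 0.054 units/kg/hr × 64.3 kg = 3.4722 units/hr
Rate = 3.4722 units/hr ÷ 0.1544402 units/mL = 22.4825 mL/hr
Time remaining = 142.4241 mL ÷ 22.4825 mL/hr = 6.334889 hr

6.3 hours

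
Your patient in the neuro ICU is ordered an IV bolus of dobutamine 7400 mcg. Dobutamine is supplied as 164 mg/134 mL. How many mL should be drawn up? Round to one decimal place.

6.0 mL

Concentration = 164 mg ÷ 134 mL = 1.223881 mg/mL = 1223.881 mcg/mL
Volume = 7400 mcg ÷ 1223.881 mcg/mL = 6.046341 mL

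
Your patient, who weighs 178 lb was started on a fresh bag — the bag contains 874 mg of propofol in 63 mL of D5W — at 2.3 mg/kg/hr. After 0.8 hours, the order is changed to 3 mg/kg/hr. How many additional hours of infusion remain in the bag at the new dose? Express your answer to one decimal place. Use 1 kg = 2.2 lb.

3.0 hours

Initial rate:
Weight = 178 lb ÷ 2.2 lb/kg = 80.90909 kg
Dose = 2.3 mg/kg/hr × 80.90909 kg = 186.0909 mg/hr
Concentration = 874 mg ÷ 63 mL = 13.87302 mg/mL
Rate = 186.0909 mg/hr ÷ 13.87302 mg/mL = 13.41388 mL/hr
Volume infused so far = 13.41388 mL/hr × 0.8 hr = 10.7311 mL
Volume remaining = 63 − 10.7311 = 52.2689 mL
New rate:
Dose = 3 mg/kg/hr × 80.90909 kg = 242.7273 mg/hr
Rate = 242.7273 mg/hr ÷ 13.87302 mg/mL = 17.49636 mL/hr
Time remaining = 52.2689 mL ÷ 17.49636 mL/hr = 2.987416 hr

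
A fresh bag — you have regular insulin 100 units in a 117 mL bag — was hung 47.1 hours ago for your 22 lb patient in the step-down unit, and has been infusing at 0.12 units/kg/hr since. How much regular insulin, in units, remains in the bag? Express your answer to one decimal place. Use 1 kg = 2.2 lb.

43.5 units

Weight = 22 lb ÷ 2.2 lb/kg = 10 kg
Dose = 0.12 units/kg/hr × 10 kg = 1.2 units/hr
Concentration = 100 units ÷ 117 mL = 0.8547009 units/mL
Rate = 1.2 units/hr ÷ 0.8547009 units/mL = 1.404 mL/hr
Volume infused = 1.404 mL/hr × 47.1 hr = 66.1284 mL
Volume remaining = 117 − 66.1284 = 50.8716 mL
Drug remaining = 50.8716 mL × 0.8547009 units/mL = 43.48 units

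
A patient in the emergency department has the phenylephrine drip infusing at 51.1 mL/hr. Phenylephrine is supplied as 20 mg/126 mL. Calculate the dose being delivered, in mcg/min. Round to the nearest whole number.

Concentration = 20 mg ÷ 126 mL = 0.1587302 mg/mL = 158.7302 mcg/mL
Drug rate = 51.1 mL/hr × 158.7302 mcg/mL = 8111.111 mcg/hr
8111.111 mcg/hr ÷ 60 min/hr = 135.1852 mcg/min

135 mcg/min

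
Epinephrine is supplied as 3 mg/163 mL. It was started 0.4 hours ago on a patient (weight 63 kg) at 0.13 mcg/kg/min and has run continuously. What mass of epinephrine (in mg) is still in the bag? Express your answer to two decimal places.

2.80 mg

Dose = 0.13 mcg/kg/min × 63 kg = 8.19 mcg/min
8.19 mcg/min × 60 min/hr = 491.4 mcg/hr
Concentration = 3 mg ÷ 163 mL = 0.01840491 mg/mL = 18.40491 mcg/mL
Rate = 491.4 mcg/hr ÷ 18.40491 mcg/mL = 26.6994 mL/hr
Volume infused = 26.6994 mL/hr × 0.4 hr = 10.67976 mL
Volume remaining = 163 − 10.67976 = 152.3202 mL
Drug remaining = 152.3202 mL × 18.40491 mcg/mL = 2803.44 mcg = 2.80344 mg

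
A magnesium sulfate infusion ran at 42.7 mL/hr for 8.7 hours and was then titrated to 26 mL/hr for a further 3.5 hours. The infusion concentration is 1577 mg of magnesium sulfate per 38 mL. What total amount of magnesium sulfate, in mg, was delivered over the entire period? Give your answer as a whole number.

Concentration = 1577 mg ÷ 38 mL = 41.5 mg/mL
Stage 1: 42.7 mL/hr × 8.7 hr = 371.49 mL → 371.49 mL × 41.5 mg/mL = 15416.84 mg
Stage 2: 26 mL/hr × 3.5 hr = 91 mL → 91 mL × 41.5 mg/mL = 3776.5 mg
Total = 15416.84 + 3776.5 = 19193.33 mg

19193 mg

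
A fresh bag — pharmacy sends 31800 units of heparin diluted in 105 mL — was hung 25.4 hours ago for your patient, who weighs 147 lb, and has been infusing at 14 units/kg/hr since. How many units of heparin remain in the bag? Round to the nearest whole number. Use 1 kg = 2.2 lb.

8039 units

Weight = 147 lb ÷ 2.2 lb/kg = 66.81818 kg
Dose = 14 units/kg/hr × 66.81818 kg = 935.4545 units/hr
Concentration = 31800 units ÷ 105 mL = 302.8571 units/mL
Rate = 935.4545 units/hr ÷ 302.8571 units/mL = 3.088765 mL/hr
Volume infused = 3.088765 mL/hr × 25.4 hr = 78.45463 mL
Volume remaining = 105 − 78.45463 = 26.54537 mL
Drug remaining = 26.54537 mL × 302.8571 units/mL = 8039.455 units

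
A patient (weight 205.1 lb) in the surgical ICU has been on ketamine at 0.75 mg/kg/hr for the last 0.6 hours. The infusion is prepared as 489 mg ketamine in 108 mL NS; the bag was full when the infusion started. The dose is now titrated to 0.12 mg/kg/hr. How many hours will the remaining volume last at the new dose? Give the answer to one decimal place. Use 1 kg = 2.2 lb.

40.0 hours

Initial rate:
Weight = 205.1 lb ÷ 2.2 lb/kg = 93.22727 kg
Dose = 0.75 mg/kg/hr × 93.22727 kg = 69.92045 mg/hr
Concentration = 489 mg ÷ 108 mL = 4.527778 mg/mL
Rate = 69.92045 mg/hr ÷ 4.527778 mg/mL = 15.44255 mL/hr
Volume infused so far = 15.44255 mL/hr × 0.6 hr = 9.265533 mL
Volume remaining = 108 − 9.265533 = 98.73447 mL
New rate:
Dose = 0.12 mg/kg/hr × 93.22727 kg = 11.18727 mg/hr
Rate = 11.18727 mg/hr ÷ 4.527778 mg/mL = 2.470809 mL/hr
Time remaining = 98.73447 mL ÷ 2.470809 mL/hr = 39.96039 hr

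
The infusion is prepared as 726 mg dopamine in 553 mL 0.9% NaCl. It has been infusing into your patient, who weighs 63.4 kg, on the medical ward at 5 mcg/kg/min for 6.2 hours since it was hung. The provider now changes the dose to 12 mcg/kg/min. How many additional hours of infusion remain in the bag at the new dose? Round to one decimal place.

Initial rate:
Dose = 5 mcg/kg/min × 63.4 kg = 317 mcg/min
317 mcg/min × 60 min/hr = 19020 mcg/hr
Concentration = 726 mg ÷ 553 mL = 1.312839 mg/mL = 1312.839 mcg/mL
Rate = 19020 mcg/hr ÷ 1312.839 mcg/mL = 14.48769 mL/hr
Volume infused so far = 14.48769 mL/hr × 6.2 hr = 89.82365 mL
Volume remaining = 553 − 89.82365 = 463.1763 mL
New rate:
Dose = 12 mcg/kg/min × 63.4 kg = 760.8 mcg/min
760.8 mcg/min × 60 min/hr = 45648 mcg/hr
Rate = 45648 mcg/hr ÷ 1312.839 mcg/mL = 34.77045 mL/hr
Time remaining = 463.1763 mL ÷ 34.77045 mL/hr = 13.32098 hr

13.3 hours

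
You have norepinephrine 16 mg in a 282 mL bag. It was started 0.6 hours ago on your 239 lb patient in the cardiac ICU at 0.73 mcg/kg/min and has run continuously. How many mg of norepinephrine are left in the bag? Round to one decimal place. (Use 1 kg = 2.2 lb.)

Weight = 239 lb ÷ 2.2 lb/kg = 108.6364 kg
Dose = 0.73 mcg/kg/min × 108.6364 kg = 79.30455 mcg/min
79.30455 mcg/min × 60 min/hr = 4758.273 mcg/hr
Concentration = 16 mg ÷ 282 mL = 0.05673759 mg/mL = 56.73759 mcg/mL
Rate = 4758.273 mcg/hr ÷ 56.73759 mcg/mL = 83.86456 mL/hr
Volume infused = 83.86456 mL/hr × 0.6 hr = 50.31873 mL
Volume remaining = 282 − 50.31873 = 231.6813 mL
Drug remaining = 231.6813 mL × 56.73759 mcg/mL = 13145.04 mcg = 13.14504 mg

13.1 mg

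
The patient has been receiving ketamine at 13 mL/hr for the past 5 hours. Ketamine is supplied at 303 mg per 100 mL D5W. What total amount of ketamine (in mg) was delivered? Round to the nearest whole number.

Concentration = 303 mg ÷ 100 mL = 3.03 mg/mL
Drug rate = 13 mL/hr × 3.03 mg/mL = 39.39 mg/hr
Total = 39.39 mg/hr × 5 hr = 196.95 mg

197 mg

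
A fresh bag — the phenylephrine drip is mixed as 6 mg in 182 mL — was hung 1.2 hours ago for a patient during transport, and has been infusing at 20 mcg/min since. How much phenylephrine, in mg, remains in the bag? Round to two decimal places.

20 mcg/min × 60 min/hr = 1200 mcg/hr
Concentration = 6 mg ÷ 182 mL = 0.03296703 mg/mL = 32.96703 mcg/mL
Rate = 1200 mcg/hr ÷ 32.96703 mcg/mL = 36.4 mL/hr
Volume infused = 36.4 mL/hr × 1.2 hr = 43.68 mL
Volume remaining = 182 − 43.68 = 138.32 mL
Drug remaining = 138.32 mL × 32.96703 mcg/mL = 4560 mcg = 4.56 mg

4.56 mg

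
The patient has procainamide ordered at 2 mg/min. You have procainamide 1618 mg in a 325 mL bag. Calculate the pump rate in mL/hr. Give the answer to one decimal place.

24.1 mL/hr

2 mg/min × 60 min/hr = 120 mg/hr
Concentration = 1618 mg ÷ 325 mL = 4.978462 mg/mL
Rate = 120 mg/hr ÷ 4.978462 mg/mL = 24.10383 mL/hr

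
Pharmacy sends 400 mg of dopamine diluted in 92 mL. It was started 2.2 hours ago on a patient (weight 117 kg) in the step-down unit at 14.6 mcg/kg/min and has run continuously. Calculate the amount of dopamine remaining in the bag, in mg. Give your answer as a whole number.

175 mg

Dose = 14.6 mcg/kg/min × 117 kg = 1708.2 mcg/min
1708.2 mcg/min × 60 min/hr = 102492 mcg/hr
Concentration = 400 mg ÷ 92 mL = 4.347826 mg/mL = 4347.826 mcg/mL
Rate = 102492 mcg/hr ÷ 4347.826 mcg/mL = 23.57316 mL/hr
Volume infused = 23.57316 mL/hr × 2.2 hr = 51.86095 mL
Volume remaining = 92 − 51.86095 = 40.13905 mL
Drug remaining = 40.13905 mL × 4347.826 mcg/mL = 174517.6 mcg = 174.5176 mg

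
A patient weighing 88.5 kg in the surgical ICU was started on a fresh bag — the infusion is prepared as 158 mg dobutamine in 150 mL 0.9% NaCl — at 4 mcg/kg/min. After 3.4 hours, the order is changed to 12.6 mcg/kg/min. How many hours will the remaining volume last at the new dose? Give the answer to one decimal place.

1.3 hours

Initial rate:
Dose = 4 mcg/kg/min × 88.5 kg = 354 mcg/min
354 mcg/min × 60 min/hr = 21240 mcg/hr
Concentration = 158 mg ÷ 150 mL = 1.053333 mg/mL = 1053.333 mcg/mL
Rate = 21240 mcg/hr ÷ 1053.333 mcg/mL = 20.16456 mL/hr
Volume infused so far = 20.16456 mL/hr × 3.4 hr = 68.55949 mL
Volume remaining = 150 − 68.55949 = 81.44051 mL
New rate:
Dose = 12.6 mcg/kg/min × 88.5 kg = 1115.1 mcg/min
1115.1 mcg/min × 60 min/hr = 66906 mcg/hr
Rate = 66906 mcg/hr ÷ 1053.333 mcg/mL = 63.51835 mL/hr
Time remaining = 81.44051 mL ÷ 63.51835 mL/hr = 1.282157 hr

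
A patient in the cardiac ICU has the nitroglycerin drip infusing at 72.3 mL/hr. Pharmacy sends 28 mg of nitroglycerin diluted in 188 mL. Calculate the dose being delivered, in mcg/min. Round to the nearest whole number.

Concentration = 28 mg ÷ 188 mL = 0.1489362 mg/mL = 148.9362 mcg/mL
Drug rate = 72.3 mL/hr × 148.9362 mcg/mL = 10768.09 mcg/hr
10768.09 mcg/hr ÷ 60 min/hr = 179.4681 mcg/min

179 mcg/min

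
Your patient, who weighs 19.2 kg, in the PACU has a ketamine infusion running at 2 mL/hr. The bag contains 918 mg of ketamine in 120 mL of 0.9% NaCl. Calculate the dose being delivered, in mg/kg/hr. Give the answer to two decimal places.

0.80 mg/kg/hr

Concentration = 918 mg ÷ 120 mL = 7.65 mg/mL
Drug rate = 2 mL/hr × 7.65 mg/mL = 15.3 mg/hr
15.3 mg/hr ÷ 19.2 kg = 0.796875 mg/kg/hr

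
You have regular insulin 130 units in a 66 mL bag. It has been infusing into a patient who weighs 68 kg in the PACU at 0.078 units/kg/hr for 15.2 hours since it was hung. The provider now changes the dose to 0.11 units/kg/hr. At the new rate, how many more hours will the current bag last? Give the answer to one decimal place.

6.6 hours

Initial rate:
Dose = 0.078 units/kg/hr × 68 kg = 5.304 units/hr
Concentration = 130 units ÷ 66 mL = 1.969697 units/mL
Rate = 5.304 units/hr ÷ 1.969697 units/mL = 2.6928 mL/hr
Volume infused so far = 2.6928 mL/hr × 15.2 hr = 40.93056 mL
Volume remaining = 66 − 40.93056 = 25.06944 mL
New rate:
Dose = 0.11 units/kg/hr × 68 kg = 7.48 units/hr
Rate = 7.48 units/hr ÷ 1.969697 units/mL = 3.797538 mL/hr
Time remaining = 25.06944 mL ÷ 3.797538 mL/hr = 6.601497 hr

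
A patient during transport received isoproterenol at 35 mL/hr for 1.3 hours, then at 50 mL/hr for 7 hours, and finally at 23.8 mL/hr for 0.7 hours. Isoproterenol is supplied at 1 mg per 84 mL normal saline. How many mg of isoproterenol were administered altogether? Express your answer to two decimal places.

4.91 mg

Concentration = 1 mg ÷ 84 mL = 0.01190476 mg/mL
Stage 1: 35 mL/hr × 1.3 hr = 45.5 mL → 45.5 mL × 0.01190476 mg/mL = 0.5416667 mg
Stage 2: 50 mL/hr × 7 hr = 350 mL → 350 mL × 0.01190476 mg/mL = 4.166667 mg
Stage 3: 23.8 mL/hr × 0.7 hr = 16.66 mL → 16.66 mL × 0.01190476 mg/mL = 0.1983333 mg
Total = 0.5416667 + 4.166667 + 0.1983333 = 4.906667 mg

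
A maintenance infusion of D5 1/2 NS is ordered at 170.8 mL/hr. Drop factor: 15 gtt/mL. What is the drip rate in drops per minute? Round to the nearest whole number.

43 gtt/min

170.8 mL/hr ÷ 60 min/hr = 2.846667 mL/min
2.846667 mL/min × 15 gtt/mL = 42.7 gtt/min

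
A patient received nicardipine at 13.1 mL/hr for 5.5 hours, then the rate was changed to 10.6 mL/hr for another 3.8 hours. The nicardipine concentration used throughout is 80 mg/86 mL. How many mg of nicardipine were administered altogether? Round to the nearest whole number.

Concentration = 80 mg ÷ 86 mL = 0.9302326 mg/mL
Stage 1: 13.1 mL/hr × 5.5 hr = 72.05 mL → 72.05 mL × 0.9302326 mg/mL = 67.02326 mg
Stage 2: 10.6 mL/hr × 3.8 hr = 40.28 mL → 40.28 mL × 0.9302326 mg/mL = 37.46977 mg
Total = 67.02326 + 37.46977 = 104.493 mg

104 mg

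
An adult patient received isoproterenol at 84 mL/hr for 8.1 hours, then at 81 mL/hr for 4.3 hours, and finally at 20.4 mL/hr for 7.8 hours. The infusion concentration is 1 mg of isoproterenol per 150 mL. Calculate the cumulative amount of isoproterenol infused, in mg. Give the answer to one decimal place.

Concentration = 1 mg ÷ 150 mL = 0.006666667 mg/mL
Stage 1: 84 mL/hr × 8.1 hr = 680.4 mL → 680.4 mL × 0.006666667 mg/mL = 4.536 mg
Stage 2: 81 mL/hr × 4.3 hr = 348.3 mL → 348.3 mL × 0.006666667 mg/mL = 2.322 mg
Stage 3: 20.4 mL/hr × 7.8 hr = 159.12 mL → 159.12 mL × 0.006666667 mg/mL = 1.0608 mg
Total = 4.536 + 2.322 + 1.0608 = 7.9188 mg

7.9 mg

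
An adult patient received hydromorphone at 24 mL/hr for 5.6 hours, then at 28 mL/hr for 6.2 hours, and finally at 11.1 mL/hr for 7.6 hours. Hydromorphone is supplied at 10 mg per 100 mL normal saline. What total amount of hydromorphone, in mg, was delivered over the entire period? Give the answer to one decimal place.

Concentration = 10 mg ÷ 100 mL = 0.1 mg/mL
Stage 1: 24 mL/hr × 5.6 hr = 134.4 mL → 134.4 mL × 0.1 mg/mL = 13.44 mg
Stage 2: 28 mL/hr × 6.2 hr = 173.6 mL → 173.6 mL × 0.1 mg/mL = 17.36 mg
Stage 3: 11.1 mL/hr × 7.6 hr = 84.36 mL → 84.36 mL × 0.1 mg/mL = 8.436 mg
Total = 13.44 + 17.36 + 8.436 = 39.236 mg

39.2 mg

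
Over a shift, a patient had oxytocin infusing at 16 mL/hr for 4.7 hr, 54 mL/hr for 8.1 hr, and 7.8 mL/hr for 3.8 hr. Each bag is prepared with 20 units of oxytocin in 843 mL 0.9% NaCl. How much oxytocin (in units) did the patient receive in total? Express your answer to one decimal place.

12.9 units

Concentration = 20 units ÷ 843 mL = 0.02372479 units/mL
Stage 1: 16 mL/hr × 4.7 hr = 75.2 mL → 75.2 mL × 0.02372479 units/mL = 1.784104 units
Stage 2: 54 mL/hr × 8.1 hr = 437.4 mL → 437.4 mL × 0.02372479 units/mL = 10.37722 units
Stage 3: 7.8 mL/hr × 3.8 hr = 29.64 mL → 29.64 mL × 0.02372479 units/mL = 0.7032028 units
Total = 1.784104 + 10.37722 + 0.7032028 = 12.86453 units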